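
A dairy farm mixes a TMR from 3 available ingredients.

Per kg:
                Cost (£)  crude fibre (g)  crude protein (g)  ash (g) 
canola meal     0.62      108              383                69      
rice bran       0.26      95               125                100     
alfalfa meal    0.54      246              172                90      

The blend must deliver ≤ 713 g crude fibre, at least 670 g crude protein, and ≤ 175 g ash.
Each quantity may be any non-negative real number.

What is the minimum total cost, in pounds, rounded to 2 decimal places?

Let x1 = kg of canola meal, x2 = kg of rice bran, x3 = kg of alfalfa meal.
Minimise 0.62x1 + 0.26x2 + 0.54x3 with:
  108x1 + 95x2 + 246x3 ≤ 713   (crude fibre)
  383x1 + 125x2 + 172x3 ≥ 670   (crude protein)
  69x1 + 100x2 + 90x3 ≤ 175   (ash)
  x1, x2, x3 ≥ 0.
At the optimum only canola meal is positive (rice bran, alfalfa meal = 0). Binding constraint: crude protein.
Solving gives x1 = 1.749.
Hence cost = 0.62·1.749 = £1.0844.

£1.08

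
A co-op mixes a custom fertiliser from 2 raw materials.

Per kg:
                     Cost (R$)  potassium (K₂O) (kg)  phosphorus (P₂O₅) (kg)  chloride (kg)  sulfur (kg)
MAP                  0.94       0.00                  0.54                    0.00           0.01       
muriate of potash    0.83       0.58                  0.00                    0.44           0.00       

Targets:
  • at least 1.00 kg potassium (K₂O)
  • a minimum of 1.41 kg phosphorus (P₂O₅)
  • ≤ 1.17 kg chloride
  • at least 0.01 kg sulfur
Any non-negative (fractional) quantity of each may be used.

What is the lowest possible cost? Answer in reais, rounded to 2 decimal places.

R$3.89

Let x1 = kg of MAP, x2 = kg of muriate of potash.
Minimise 0.94x1 + 0.83x2 with:
  0.58x2 ≥ 1   (potassium (K₂O))
  0.54x1 ≥ 1.41   (phosphorus (P₂O₅))
  0.44x2 ≤ 1.17   (chloride)
  0.01x1 ≥ 0.01   (sulfur)
  x1, x2 ≥ 0.
Both inputs are positive at the optimum. There the potassium (K₂O) and phosphorus (P₂O₅) constraints are tight.
Optimal quantities: MAP = 2.611 kg, muriate of potash = 1.724 kg.
Hence cost = 0.94·2.611 + 0.83·1.724 = R$3.8853.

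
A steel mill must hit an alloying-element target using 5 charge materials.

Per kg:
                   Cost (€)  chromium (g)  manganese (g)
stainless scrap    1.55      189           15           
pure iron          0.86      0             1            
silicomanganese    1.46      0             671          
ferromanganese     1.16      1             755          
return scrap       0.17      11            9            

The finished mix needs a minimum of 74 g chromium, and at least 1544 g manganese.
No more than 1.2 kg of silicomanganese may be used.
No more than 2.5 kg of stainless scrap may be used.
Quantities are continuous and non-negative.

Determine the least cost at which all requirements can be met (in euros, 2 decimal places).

Let x1 = kg of stainless scrap, x2 = kg of pure iron, x3 = kg of silicomanganese, x4 = kg of ferromanganese, x5 = kg of return scrap.
Minimize 1.55x1 + 0.86x2 + 1.46x3 + 1.16x4 + 0.17x5 with:
  189x1 + 1x4 + 11x5 ≥ 74   (chromium)
  15x1 + 1x2 + 671x3 + 755x4 + 9x5 ≥ 1544   (manganese)
  x3 ≤ 1.2
  x1 ≤ 2.5
  x1, x2, x3, x4, x5 ≥ 0.
The optimal basis is {stainless scrap, ferromanganese}; pure iron, silicomanganese, return scrap drop out. The chromium and manganese requirements are met with equality.
Optimal quantities: stainless scrap = 0.3808 kg, ferromanganese = 2.037 kg.
Total cost: 1.55·0.3808 + 1.16·2.037 = 2.9532.

€2.95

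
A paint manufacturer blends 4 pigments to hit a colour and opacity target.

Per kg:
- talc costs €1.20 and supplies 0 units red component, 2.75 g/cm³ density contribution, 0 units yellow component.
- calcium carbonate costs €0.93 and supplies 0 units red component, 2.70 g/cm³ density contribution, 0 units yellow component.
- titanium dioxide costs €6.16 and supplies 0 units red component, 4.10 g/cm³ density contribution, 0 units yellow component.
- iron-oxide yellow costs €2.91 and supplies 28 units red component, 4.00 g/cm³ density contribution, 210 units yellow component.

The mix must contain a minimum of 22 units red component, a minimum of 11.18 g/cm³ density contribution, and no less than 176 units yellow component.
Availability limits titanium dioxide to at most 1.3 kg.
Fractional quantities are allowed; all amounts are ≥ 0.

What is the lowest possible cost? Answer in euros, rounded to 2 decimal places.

Let x1 = kg of talc, x2 = kg of calcium carbonate, x3 = kg of titanium dioxide, x4 = kg of iron-oxide yellow.
min 1.2x1 + 0.93x2 + 6.16x3 + 2.91x4 with:
  28x4 ≥ 22   (red component)
  2.75x1 + 2.7x2 + 4.1x3 + 4x4 ≥ 11.18   (density contribution)
  210x4 ≥ 176   (yellow component)
  x3 ≤ 1.3
  x1, x2, x3, x4 ≥ 0.
At the optimum only calcium carbonate, iron-oxide yellow are positive (talc, titanium dioxide = 0). Binding constraints: density contribution and yellow component.
That vertex is x2 = 2.8991, x4 = 0.8381.
Cost = 0.93·2.8991 + 2.91·0.8381 = 5.13503.

€5.14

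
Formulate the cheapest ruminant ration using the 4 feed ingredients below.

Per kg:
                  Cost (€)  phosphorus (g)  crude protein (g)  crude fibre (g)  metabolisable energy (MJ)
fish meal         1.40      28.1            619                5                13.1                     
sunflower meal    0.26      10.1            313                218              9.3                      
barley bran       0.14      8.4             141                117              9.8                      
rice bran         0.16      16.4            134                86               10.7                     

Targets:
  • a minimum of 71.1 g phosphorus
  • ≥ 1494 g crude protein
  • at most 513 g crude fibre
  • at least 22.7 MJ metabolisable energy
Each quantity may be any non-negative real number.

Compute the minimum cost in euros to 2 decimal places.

€2.37

Let x1 = kg of fish meal, x2 = kg of sunflower meal, x3 = kg of barley bran, x4 = kg of rice bran.
Minimise 1.4x1 + 0.26x2 + 0.14x3 + 0.16x4 s.t.:
  28.1x1 + 10.1x2 + 8.4x3 + 16.4x4 ≥ 71.1   (phosphorus)
  619x1 + 313x2 + 141x3 + 134x4 ≥ 1494   (crude protein)
  5x1 + 218x2 + 117x3 + 86x4 ≤ 513   (crude fibre)
  13.1x1 + 9.3x2 + 9.8x3 + 10.7x4 ≥ 22.7   (metabolisable energy)
  x1, x2, x3, x4 ≥ 0.
The optimal basis is {fish meal, sunflower meal, rice bran}; barley bran drops out. There the phosphorus, crude protein, crude fibre constraints are tight.
Solving gives x1 = 1.22, x2 = 1.901, x4 = 1.075.
Hence cost = 1.4·1.22 + 0.26·1.901 + 0.16·1.075 = €2.3743.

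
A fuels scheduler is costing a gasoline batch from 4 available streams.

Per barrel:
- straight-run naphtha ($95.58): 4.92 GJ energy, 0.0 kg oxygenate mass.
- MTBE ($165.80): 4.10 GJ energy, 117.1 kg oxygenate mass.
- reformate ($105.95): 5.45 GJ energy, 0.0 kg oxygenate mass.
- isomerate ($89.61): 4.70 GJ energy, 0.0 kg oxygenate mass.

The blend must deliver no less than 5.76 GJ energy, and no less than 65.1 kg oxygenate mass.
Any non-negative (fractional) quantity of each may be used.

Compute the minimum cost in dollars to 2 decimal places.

$158.54

Let x1 = barrels of straight-run naphtha, x2 = barrels of MTBE, x3 = barrels of reformate, x4 = barrels of isomerate.
min 95.58x1 + 165.8x2 + 105.95x3 + 89.61x4 subject to:
  4.92x1 + 4.1x2 + 5.45x3 + 4.7x4 ≥ 5.76   (energy)
  117.1x2 ≥ 65.1   (oxygenate mass)
  x1, x2, x3, x4 ≥ 0.
The minimum-cost mix takes nothing from straight-run naphtha, reformate — only MTBE, isomerate. The energy and oxygenate mass requirements are met with equality.
So MTBE = 0.55594 barrels, isomerate = 0.74057 barrels.
Cost = 165.8·0.55594 + 89.61·0.74057 = 158.5373.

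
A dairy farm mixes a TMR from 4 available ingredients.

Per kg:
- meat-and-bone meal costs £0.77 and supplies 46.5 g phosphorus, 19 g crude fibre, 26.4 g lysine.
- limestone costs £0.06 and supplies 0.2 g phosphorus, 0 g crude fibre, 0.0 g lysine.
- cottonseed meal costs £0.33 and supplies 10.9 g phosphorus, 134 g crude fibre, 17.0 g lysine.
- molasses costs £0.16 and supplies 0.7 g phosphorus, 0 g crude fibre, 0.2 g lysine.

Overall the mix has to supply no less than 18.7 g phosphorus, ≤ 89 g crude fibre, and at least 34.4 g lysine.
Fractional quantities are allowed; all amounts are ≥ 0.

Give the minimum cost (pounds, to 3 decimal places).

Set it up as a linear program. Let x1 = kg of meat-and-bone meal, x2 = kg of limestone, x3 = kg of cottonseed meal, x4 = kg of molasses.
min 0.77x1 + 0.06x2 + 0.33x3 + 0.16x4 s.t.:
  46.5x1 + 0.2x2 + 10.9x3 + 0.7x4 ≥ 18.7   (phosphorus)
  19x1 + 134x3 ≤ 89   (crude fibre)
  26.4x1 + 17x3 + 0.2x4 ≥ 34.4   (lysine)
  x1, x2, x3, x4 ≥ 0.
At the optimum only meat-and-bone meal, cottonseed meal are positive (limestone, molasses = 0). The crude fibre and lysine requirements are met with equality.
Solving gives x1 = 0.9633, x3 = 0.5276.
Hence cost = 0.77·0.9633 + 0.33·0.5276 = £0.91585.

£0.916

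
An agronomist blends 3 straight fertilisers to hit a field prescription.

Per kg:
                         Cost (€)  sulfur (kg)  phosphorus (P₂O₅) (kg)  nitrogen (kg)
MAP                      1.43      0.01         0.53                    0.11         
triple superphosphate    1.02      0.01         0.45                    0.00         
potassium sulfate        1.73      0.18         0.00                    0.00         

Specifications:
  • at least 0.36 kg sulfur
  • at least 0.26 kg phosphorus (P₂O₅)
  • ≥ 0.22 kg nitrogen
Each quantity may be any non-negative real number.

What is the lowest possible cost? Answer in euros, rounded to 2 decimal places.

€6.13

Let x1 = kg of MAP, x2 = kg of triple superphosphate, x3 = kg of potassium sulfate.
Minimize 1.43x1 + 1.02x2 + 1.73x3 s.t.:
  0.01x1 + 0.01x2 + 0.18x3 ≥ 0.36   (sulfur)
  0.53x1 + 0.45x2 ≥ 0.26   (phosphorus (P₂O₅))
  0.11x1 ≥ 0.22   (nitrogen)
  x1, x2, x3 ≥ 0.
The cheapest feasible vertex uses only MAP, potassium sulfate; triple superphosphate is not used. Binding constraints: sulfur and nitrogen.
Optimal quantities: MAP = 2 kg, potassium sulfate = 1.889 kg.
Total cost: 1.43·2 + 1.73·1.889 = 6.1280.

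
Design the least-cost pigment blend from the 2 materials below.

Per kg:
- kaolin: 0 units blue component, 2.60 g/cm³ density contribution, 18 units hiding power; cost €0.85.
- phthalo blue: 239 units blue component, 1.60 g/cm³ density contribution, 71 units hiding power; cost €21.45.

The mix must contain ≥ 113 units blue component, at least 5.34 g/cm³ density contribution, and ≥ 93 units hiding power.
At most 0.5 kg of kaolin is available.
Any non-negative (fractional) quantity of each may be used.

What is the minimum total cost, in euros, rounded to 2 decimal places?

Treat it as an LP. Let x1 = kg of kaolin, x2 = kg of phthalo blue.
Minimize 0.85x1 + 21.45x2 subject to:
  239x2 ≥ 113   (blue component)
  2.6x1 + 1.6x2 ≥ 5.34   (density contribution)
  18x1 + 71x2 ≥ 93   (hiding power)
  x1 ≤ 0.5
  x1, x2 ≥ 0.
Both inputs are positive at the optimum. The density contribution and the kaolin cap requirements are met with equality.
Optimal quantities: kaolin = 0.5 kg, phthalo blue = 2.525 kg.
Objective = 0.85·0.5 + 21.45·2.525 = 54.5863.

€54.59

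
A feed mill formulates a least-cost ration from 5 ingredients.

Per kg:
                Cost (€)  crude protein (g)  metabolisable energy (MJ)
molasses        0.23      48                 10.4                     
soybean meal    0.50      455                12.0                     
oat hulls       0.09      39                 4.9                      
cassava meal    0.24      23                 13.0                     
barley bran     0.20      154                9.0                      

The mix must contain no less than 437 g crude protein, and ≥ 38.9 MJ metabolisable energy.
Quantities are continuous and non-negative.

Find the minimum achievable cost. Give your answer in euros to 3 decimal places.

€0.768

This is a linear program. Let x1 = kg of molasses, x2 = kg of soybean meal, x3 = kg of oat hulls, x4 = kg of cassava meal, x5 = kg of barley bran.
min 0.23x1 + 0.5x2 + 0.09x3 + 0.24x4 + 0.2x5 with:
  48x1 + 455x2 + 39x3 + 23x4 + 154x5 ≥ 437   (crude protein)
  10.4x1 + 12x2 + 4.9x3 + 13x4 + 9x5 ≥ 38.9   (metabolisable energy)
  x1, x2, x3, x4, x5 ≥ 0.
The cheapest feasible vertex uses only oat hulls, barley bran; molasses, soybean meal, cassava meal are not used. The crude protein and metabolisable energy requirements are met with equality.
That vertex is x3 = 5.098, x5 = 1.547.
Objective = 0.09·5.098 + 0.2·1.547 = 0.76822.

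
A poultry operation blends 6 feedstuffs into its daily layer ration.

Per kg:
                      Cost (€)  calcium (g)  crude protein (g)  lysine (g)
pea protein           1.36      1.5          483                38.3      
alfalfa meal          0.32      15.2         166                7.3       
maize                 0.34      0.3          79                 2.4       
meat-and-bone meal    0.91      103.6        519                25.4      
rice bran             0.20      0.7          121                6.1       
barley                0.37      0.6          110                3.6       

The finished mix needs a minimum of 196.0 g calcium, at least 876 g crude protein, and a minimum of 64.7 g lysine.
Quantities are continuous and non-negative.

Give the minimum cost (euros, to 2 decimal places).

Let x1 = kg of pea protein, x2 = kg of alfalfa meal, x3 = kg of maize, x4 = kg of meat-and-bone meal, x5 = kg of rice bran, x6 = kg of barley.
min 1.36x1 + 0.32x2 + 0.34x3 + 0.91x4 + 0.2x5 + 0.37x6 subject to:
  1.5x1 + 15.2x2 + 0.3x3 + 103.6x4 + 0.7x5 + 0.6x6 ≥ 196   (calcium)
  483x1 + 166x2 + 79x3 + 519x4 + 121x5 + 110x6 ≥ 876   (crude protein)
  38.3x1 + 7.3x2 + 2.4x3 + 25.4x4 + 6.1x5 + 3.6x6 ≥ 64.7   (lysine)
  x1, x2, x3, x4, x5, x6 ≥ 0.
The minimum-cost mix takes nothing from pea protein, alfalfa meal, maize, barley — only meat-and-bone meal, rice bran. The calcium and lysine requirements are met with equality.
Optimal quantities: meat-and-bone meal = 1.873 kg, rice bran = 2.808 kg.
Cost = 0.91·1.873 + 0.2·2.808 = 2.2660.

€2.27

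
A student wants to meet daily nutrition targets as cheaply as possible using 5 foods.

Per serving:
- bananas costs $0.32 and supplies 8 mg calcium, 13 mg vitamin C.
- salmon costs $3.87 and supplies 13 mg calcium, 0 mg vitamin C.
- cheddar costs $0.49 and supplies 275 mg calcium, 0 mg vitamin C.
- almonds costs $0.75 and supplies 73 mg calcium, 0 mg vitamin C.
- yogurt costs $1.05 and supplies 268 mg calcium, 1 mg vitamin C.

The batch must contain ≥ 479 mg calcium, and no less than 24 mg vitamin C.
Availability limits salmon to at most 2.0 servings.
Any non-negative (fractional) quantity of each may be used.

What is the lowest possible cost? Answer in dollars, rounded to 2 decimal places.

Set it up as a linear program. Let x1 = servings of bananas, x2 = servings of salmon, x3 = servings of cheddar, x4 = servings of almonds, x5 = servings of yogurt.
Minimise 0.32x1 + 3.87x2 + 0.49x3 + 0.75x4 + 1.05x5 subject to:
  8x1 + 13x2 + 275x3 + 73x4 + 268x5 ≥ 479   (calcium)
  13x1 + 1x5 ≥ 24   (vitamin C)
  x2 ≤ 2
  x1, x2, x3, x4, x5 ≥ 0.
The minimum-cost mix takes nothing from salmon, almonds, yogurt — only bananas, cheddar. The calcium and vitamin C requirements are met with equality.
Solving gives x1 = 1.846, x3 = 1.688.
Cost = 0.32·1.846 + 0.49·1.688 = 1.4178.

$1.42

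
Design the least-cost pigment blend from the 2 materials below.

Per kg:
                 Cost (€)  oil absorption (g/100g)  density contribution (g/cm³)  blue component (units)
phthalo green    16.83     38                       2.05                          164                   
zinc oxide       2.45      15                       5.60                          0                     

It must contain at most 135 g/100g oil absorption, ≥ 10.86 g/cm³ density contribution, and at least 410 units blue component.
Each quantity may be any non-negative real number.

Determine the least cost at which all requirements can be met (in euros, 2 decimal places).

Let x1 = kg of phthalo green, x2 = kg of zinc oxide.
Minimize 16.83x1 + 2.45x2 subject to:
  38x1 + 15x2 ≤ 135   (oil absorption)
  2.05x1 + 5.6x2 ≥ 10.86   (density contribution)
  164x1 ≥ 410   (blue component)
  x1, x2 ≥ 0.
Both inputs are positive at the optimum. There the density contribution and blue component constraints are tight.
Solving gives x1 = 2.5, x2 = 1.024.
Hence cost = 16.83·2.5 + 2.45·1.024 = €44.5838.

€44.58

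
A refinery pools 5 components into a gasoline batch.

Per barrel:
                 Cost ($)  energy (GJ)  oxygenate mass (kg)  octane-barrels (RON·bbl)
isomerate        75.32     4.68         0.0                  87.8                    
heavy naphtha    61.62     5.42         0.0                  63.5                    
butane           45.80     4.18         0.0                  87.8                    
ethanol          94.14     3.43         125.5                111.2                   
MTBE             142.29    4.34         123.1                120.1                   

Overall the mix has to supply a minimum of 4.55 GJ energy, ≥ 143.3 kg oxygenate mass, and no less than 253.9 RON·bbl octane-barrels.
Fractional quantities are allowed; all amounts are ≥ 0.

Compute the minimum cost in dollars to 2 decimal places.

Let x1 = barrels of isomerate, x2 = barrels of heavy naphtha, x3 = barrels of butane, x4 = barrels of ethanol, x5 = barrels of MTBE.
Minimise 75.32x1 + 61.62x2 + 45.8x3 + 94.14x4 + 142.29x5 with:
  4.68x1 + 5.42x2 + 4.18x3 + 3.43x4 + 4.34x5 ≥ 4.55   (energy)
  125.5x4 + 123.1x5 ≥ 143.3   (oxygenate mass)
  87.8x1 + 63.5x2 + 87.8x3 + 111.2x4 + 120.1x5 ≥ 253.9   (octane-barrels)
  x1, x2, x3, x4, x5 ≥ 0.
The optimal basis is {butane, ethanol}; isomerate, heavy naphtha, MTBE drop out. There the oxygenate mass and octane-barrels constraints are tight.
Optimal quantities: butane = 1.4457 barrels, ethanol = 1.1418 barrels.
Hence cost = 45.8·1.4457 + 94.14·1.1418 = $173.7021.

$173.70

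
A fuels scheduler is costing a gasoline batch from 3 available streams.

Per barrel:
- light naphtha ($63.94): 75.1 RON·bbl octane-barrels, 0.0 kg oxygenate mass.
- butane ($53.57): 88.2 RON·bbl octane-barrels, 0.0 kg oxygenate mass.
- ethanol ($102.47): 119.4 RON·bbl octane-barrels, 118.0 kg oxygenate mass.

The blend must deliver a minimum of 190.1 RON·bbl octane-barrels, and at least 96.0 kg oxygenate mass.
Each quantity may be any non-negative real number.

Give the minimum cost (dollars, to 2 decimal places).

This is a linear program. Let x1 = barrels of light naphtha, x2 = barrels of butane, x3 = barrels of ethanol.
Minimise 63.94x1 + 53.57x2 + 102.47x3 with:
  75.1x1 + 88.2x2 + 119.4x3 ≥ 190.1   (octane-barrels)
  118x3 ≥ 96   (oxygenate mass)
  x1, x2, x3 ≥ 0.
The optimal basis is {butane, ethanol}; light naphtha drops out. There the octane-barrels and oxygenate mass constraints are tight.
So butane = 1.054 barrels, ethanol = 0.8136 barrels.
Cost = 53.57·1.054 + 102.47·0.8136 = 139.8324.

$139.83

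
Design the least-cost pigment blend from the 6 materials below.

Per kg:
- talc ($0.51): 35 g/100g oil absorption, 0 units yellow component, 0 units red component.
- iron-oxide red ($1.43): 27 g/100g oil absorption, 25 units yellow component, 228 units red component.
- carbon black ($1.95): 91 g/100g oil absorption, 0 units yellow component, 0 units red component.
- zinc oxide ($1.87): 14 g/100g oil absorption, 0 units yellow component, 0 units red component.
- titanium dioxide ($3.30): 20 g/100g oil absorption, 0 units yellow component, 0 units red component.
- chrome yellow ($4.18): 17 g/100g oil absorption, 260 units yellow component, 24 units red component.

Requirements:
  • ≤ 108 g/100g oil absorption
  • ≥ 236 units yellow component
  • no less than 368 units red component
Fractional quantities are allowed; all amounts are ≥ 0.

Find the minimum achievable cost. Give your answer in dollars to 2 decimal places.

$5.37

Let x1 = kg of talc, x2 = kg of iron-oxide red, x3 = kg of carbon black, x4 = kg of zinc oxide, x5 = kg of titanium dioxide, x6 = kg of chrome yellow.
Minimise 0.51x1 + 1.43x2 + 1.95x3 + 1.87x4 + 3.3x5 + 4.18x6 subject to:
  35x1 + 27x2 + 91x3 + 14x4 + 20x5 + 17x6 ≤ 108   (oil absorption)
  25x2 + 260x6 ≥ 236   (yellow component)
  228x2 + 24x6 ≥ 368   (red component)
  x1, x2, x3, x4, x5, x6 ≥ 0.
At the optimum only iron-oxide red, chrome yellow are positive (talc, carbon black, zinc oxide, titanium dioxide = 0). There the yellow component and red component constraints are tight.
So iron-oxide red = 1.534 kg, chrome yellow = 0.7602 kg.
Hence cost = 1.43·1.534 + 4.18·0.7602 = $5.3713.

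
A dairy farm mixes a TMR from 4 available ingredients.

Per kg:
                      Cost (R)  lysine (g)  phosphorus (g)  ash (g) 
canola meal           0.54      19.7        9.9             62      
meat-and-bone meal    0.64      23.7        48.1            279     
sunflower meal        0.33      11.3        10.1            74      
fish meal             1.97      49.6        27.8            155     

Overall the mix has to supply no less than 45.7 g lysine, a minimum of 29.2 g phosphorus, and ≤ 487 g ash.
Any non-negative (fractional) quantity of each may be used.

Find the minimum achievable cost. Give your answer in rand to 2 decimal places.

Treat it as an LP. Let x1 = kg of canola meal, x2 = kg of meat-and-bone meal, x3 = kg of sunflower meal, x4 = kg of fish meal.
Minimize 0.54x1 + 0.64x2 + 0.33x3 + 1.97x4 s.t.:
  19.7x1 + 23.7x2 + 11.3x3 + 49.6x4 ≥ 45.7   (lysine)
  9.9x1 + 48.1x2 + 10.1x3 + 27.8x4 ≥ 29.2   (phosphorus)
  62x1 + 279x2 + 74x3 + 155x4 ≤ 487   (ash)
  x1, x2, x3, x4 ≥ 0.
At the optimum only canola meal, meat-and-bone meal are positive (sunflower meal, fish meal = 0). Binding constraints: lysine and ash.
Solving gives x1 = 0.3001, x2 = 1.679.
Hence cost = 0.54·0.3001 + 0.64·1.679 = R1.2366.

R1.24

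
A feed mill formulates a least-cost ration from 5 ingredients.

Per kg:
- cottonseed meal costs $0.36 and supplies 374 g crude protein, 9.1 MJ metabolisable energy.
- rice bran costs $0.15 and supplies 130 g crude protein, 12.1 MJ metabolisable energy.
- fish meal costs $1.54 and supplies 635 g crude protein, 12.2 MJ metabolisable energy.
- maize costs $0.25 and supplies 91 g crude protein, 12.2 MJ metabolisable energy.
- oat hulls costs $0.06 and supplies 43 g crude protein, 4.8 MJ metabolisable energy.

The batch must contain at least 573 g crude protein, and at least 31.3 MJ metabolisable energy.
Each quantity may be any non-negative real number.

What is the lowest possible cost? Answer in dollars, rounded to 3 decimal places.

Let x1 = kg of cottonseed meal, x2 = kg of rice bran, x3 = kg of fish meal, x4 = kg of maize, x5 = kg of oat hulls.
min 0.36x1 + 0.15x2 + 1.54x3 + 0.25x4 + 0.06x5 with:
  374x1 + 130x2 + 635x3 + 91x4 + 43x5 ≥ 573   (crude protein)
  9.1x1 + 12.1x2 + 12.2x3 + 12.2x4 + 4.8x5 ≥ 31.3   (metabolisable energy)
  x1, x2, x3, x4, x5 ≥ 0.
The optimal basis is {cottonseed meal, rice bran}; fish meal, maize, oat hulls drop out. The crude protein and metabolisable energy requirements are met with equality.
So cottonseed meal = 0.857 kg, rice bran = 1.942 kg.
Hence cost = 0.36·0.857 + 0.15·1.942 = $0.59982.

$0.600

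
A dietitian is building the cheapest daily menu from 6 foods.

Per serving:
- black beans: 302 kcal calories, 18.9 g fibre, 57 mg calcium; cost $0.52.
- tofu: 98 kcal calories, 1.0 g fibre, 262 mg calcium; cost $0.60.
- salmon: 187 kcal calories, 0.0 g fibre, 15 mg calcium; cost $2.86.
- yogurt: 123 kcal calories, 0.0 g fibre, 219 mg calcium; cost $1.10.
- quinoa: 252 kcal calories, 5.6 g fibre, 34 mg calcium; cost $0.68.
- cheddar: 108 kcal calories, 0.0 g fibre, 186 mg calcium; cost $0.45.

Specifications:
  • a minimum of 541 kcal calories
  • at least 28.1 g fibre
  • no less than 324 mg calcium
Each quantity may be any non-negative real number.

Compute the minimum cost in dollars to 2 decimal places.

$1.31

Set it up as a linear program. Let x1 = servings of black beans, x2 = servings of tofu, x3 = servings of salmon, x4 = servings of yogurt, x5 = servings of quinoa, x6 = servings of cheddar.
Minimise 0.52x1 + 0.6x2 + 2.86x3 + 1.1x4 + 0.68x5 + 0.45x6 with:
  302x1 + 98x2 + 187x3 + 123x4 + 252x5 + 108x6 ≥ 541   (calories)
  18.9x1 + 1x2 + 5.6x5 ≥ 28.1   (fibre)
  57x1 + 262x2 + 15x3 + 219x4 + 34x5 + 186x6 ≥ 324   (calcium)
  x1, x2, x3, x4, x5, x6 ≥ 0.
At the optimum only black beans, tofu, cheddar are positive (salmon, yogurt, quinoa = 0). Binding constraints: calories, fibre, calcium.
So black beans = 1.45 servings, tofu = 0.6865 servings, cheddar = 0.3304 servings.
Hence cost = 0.52·1.45 + 0.6·0.6865 + 0.45·0.3304 = $1.3146.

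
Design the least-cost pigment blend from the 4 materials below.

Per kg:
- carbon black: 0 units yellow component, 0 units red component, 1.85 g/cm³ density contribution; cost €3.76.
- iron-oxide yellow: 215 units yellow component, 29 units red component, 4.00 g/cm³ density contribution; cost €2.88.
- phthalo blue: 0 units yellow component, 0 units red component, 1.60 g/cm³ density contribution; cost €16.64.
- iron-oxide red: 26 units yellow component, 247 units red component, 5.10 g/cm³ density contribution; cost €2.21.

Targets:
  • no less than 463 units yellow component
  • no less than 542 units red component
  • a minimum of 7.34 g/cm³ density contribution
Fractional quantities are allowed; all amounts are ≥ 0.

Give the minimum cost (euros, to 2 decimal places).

€9.87

This is a linear program. Let x1 = kg of carbon black, x2 = kg of iron-oxide yellow, x3 = kg of phthalo blue, x4 = kg of iron-oxide red.
Minimise 3.76x1 + 2.88x2 + 16.64x3 + 2.21x4 subject to:
  215x2 + 26x4 ≥ 463   (yellow component)
  29x2 + 247x4 ≥ 542   (red component)
  1.85x1 + 4x2 + 1.6x3 + 5.1x4 ≥ 7.34   (density contribution)
  x1, x2, x3, x4 ≥ 0.
The optimal basis is {iron-oxide yellow, iron-oxide red}; carbon black, phthalo blue drop out. The yellow component and red component requirements are met with equality.
That vertex is x2 = 1.915, x4 = 1.969.
Cost = 2.88·1.915 + 2.21·1.969 = 9.8667.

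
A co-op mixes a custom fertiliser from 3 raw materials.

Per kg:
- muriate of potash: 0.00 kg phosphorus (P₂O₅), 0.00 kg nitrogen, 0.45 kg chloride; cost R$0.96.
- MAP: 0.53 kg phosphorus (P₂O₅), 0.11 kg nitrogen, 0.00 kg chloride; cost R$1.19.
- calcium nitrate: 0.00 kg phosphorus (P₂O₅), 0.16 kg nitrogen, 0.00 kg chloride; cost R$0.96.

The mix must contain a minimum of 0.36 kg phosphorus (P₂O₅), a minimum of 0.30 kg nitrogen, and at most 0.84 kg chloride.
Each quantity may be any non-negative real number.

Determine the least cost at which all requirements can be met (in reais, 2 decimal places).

R$2.16

This is a linear program. Let x1 = kg of muriate of potash, x2 = kg of MAP, x3 = kg of calcium nitrate.
min 0.96x1 + 1.19x2 + 0.96x3 subject to:
  0.53x2 ≥ 0.36   (phosphorus (P₂O₅))
  0.11x2 + 0.16x3 ≥ 0.3   (nitrogen)
  0.45x1 ≤ 0.84   (chloride)
  x1, x2, x3 ≥ 0.
The cheapest feasible vertex uses only MAP, calcium nitrate; muriate of potash is not used. The phosphorus (P₂O₅) and nitrogen requirements are met with equality.
Solving gives x2 = 0.6792, x3 = 1.408.
Total cost: 1.19·0.6792 + 0.96·1.408 = 2.1599.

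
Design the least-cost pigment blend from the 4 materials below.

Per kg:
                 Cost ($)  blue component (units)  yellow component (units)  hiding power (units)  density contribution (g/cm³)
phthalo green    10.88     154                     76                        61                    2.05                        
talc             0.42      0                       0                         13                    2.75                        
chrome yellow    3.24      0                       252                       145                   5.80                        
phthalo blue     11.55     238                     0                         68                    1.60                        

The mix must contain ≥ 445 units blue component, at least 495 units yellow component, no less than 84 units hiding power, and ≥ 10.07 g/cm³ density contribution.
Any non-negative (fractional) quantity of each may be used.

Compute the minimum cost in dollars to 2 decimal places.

Treat it as an LP. Let x1 = kg of phthalo green, x2 = kg of talc, x3 = kg of chrome yellow, x4 = kg of phthalo blue.
Minimise 10.88x1 + 0.42x2 + 3.24x3 + 11.55x4 subject to:
  154x1 + 238x4 ≥ 445   (blue component)
  76x1 + 252x3 ≥ 495   (yellow component)
  61x1 + 13x2 + 145x3 + 68x4 ≥ 84   (hiding power)
  2.05x1 + 2.75x2 + 5.8x3 + 1.6x4 ≥ 10.07   (density contribution)
  x1, x2, x3, x4 ≥ 0.
The minimum-cost mix takes nothing from phthalo green, talc — only chrome yellow, phthalo blue. There the blue component and yellow component constraints are tight.
Solving gives x3 = 1.964, x4 = 1.87.
Cost = 3.24·1.964 + 11.55·1.87 = 27.9619.

$27.96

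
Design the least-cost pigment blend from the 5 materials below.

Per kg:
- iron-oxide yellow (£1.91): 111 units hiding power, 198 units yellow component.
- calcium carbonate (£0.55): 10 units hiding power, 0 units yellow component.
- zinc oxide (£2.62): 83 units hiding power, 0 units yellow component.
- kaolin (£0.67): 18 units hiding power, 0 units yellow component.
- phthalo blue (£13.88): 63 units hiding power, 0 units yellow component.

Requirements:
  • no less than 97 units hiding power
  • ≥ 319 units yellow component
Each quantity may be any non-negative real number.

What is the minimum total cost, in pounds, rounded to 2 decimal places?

Let x1 = kg of iron-oxide yellow, x2 = kg of calcium carbonate, x3 = kg of zinc oxide, x4 = kg of kaolin, x5 = kg of phthalo blue.
Minimise 1.91x1 + 0.55x2 + 2.62x3 + 0.67x4 + 13.88x5 subject to:
  111x1 + 10x2 + 83x3 + 18x4 + 63x5 ≥ 97   (hiding power)
  198x1 ≥ 319   (yellow component)
  x1, x2, x3, x4, x5 ≥ 0.
At the optimum only iron-oxide yellow is positive (calcium carbonate, zinc oxide, kaolin, phthalo blue = 0). Binding constraint: yellow component.
Optimal quantities: iron-oxide yellow = 1.611 kg.
Hence cost = 1.91·1.611 = £3.0770.

£3.08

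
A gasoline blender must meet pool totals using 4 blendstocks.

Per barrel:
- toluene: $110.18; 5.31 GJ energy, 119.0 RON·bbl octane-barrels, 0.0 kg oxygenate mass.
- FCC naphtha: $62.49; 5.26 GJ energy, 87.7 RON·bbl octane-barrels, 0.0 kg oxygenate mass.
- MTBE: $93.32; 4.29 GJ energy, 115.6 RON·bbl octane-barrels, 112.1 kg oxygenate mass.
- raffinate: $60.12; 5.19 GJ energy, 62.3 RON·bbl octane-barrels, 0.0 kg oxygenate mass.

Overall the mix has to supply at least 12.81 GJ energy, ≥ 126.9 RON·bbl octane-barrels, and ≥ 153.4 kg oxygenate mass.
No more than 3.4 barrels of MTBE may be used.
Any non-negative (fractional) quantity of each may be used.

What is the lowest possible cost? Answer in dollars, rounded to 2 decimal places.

$208.09

Let x1 = barrels of toluene, x2 = barrels of FCC naphtha, x3 = barrels of MTBE, x4 = barrels of raffinate.
Minimise 110.18x1 + 62.49x2 + 93.32x3 + 60.12x4 s.t.:
  5.31x1 + 5.26x2 + 4.29x3 + 5.19x4 ≥ 12.81   (energy)
  119x1 + 87.7x2 + 115.6x3 + 62.3x4 ≥ 126.9   (octane-barrels)
  112.1x3 ≥ 153.4   (oxygenate mass)
  x3 ≤ 3.4
  x1, x2, x3, x4 ≥ 0.
The cheapest feasible vertex uses only MTBE, raffinate; toluene, FCC naphtha are not used. Binding constraints: energy and oxygenate mass.
That vertex is x3 = 1.3684, x4 = 1.3371.
Cost = 93.32·1.3684 + 60.12·1.3371 = 208.0855.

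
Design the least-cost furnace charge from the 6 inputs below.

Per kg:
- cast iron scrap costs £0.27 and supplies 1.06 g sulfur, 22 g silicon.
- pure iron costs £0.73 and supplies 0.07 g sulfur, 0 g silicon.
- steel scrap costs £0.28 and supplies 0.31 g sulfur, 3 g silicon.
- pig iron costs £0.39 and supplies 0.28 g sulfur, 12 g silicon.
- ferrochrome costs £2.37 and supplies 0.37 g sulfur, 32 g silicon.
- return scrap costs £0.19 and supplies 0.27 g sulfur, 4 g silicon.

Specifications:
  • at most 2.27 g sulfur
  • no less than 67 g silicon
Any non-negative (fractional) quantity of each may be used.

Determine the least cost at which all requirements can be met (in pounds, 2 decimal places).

£1.60

Let x1 = kg of cast iron scrap, x2 = kg of pure iron, x3 = kg of steel scrap, x4 = kg of pig iron, x5 = kg of ferrochrome, x6 = kg of return scrap.
Minimise 0.27x1 + 0.73x2 + 0.28x3 + 0.39x4 + 2.37x5 + 0.19x6 s.t.:
  1.06x1 + 0.07x2 + 0.31x3 + 0.28x4 + 0.37x5 + 0.27x6 ≤ 2.27   (sulfur)
  22x1 + 3x3 + 12x4 + 32x5 + 4x6 ≥ 67   (silicon)
  x1, x2, x3, x4, x5, x6 ≥ 0.
The cheapest feasible vertex uses only cast iron scrap, pig iron; pure iron, steel scrap, ferrochrome, return scrap are not used. The sulfur and silicon requirements are met with equality.
So cast iron scrap = 1.293 kg, pig iron = 3.213 kg.
Total cost: 0.27·1.293 + 0.39·3.213 = 1.6022.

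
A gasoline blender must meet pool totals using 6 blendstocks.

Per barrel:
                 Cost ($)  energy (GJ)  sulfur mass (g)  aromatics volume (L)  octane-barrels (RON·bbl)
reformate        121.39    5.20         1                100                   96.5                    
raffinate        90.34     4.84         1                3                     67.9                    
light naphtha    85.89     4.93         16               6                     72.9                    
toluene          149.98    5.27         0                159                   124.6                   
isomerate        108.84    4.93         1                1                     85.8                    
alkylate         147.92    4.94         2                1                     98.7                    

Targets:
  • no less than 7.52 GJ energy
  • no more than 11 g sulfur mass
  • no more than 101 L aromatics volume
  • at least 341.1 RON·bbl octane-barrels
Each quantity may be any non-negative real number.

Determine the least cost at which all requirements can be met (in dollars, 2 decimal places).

$424.43

This is a linear program. Let x1 = barrels of reformate, x2 = barrels of raffinate, x3 = barrels of light naphtha, x4 = barrels of toluene, x5 = barrels of isomerate, x6 = barrels of alkylate.
min 121.39x1 + 90.34x2 + 85.89x3 + 149.98x4 + 108.84x5 + 147.92x6 with:
  5.2x1 + 4.84x2 + 4.93x3 + 5.27x4 + 4.93x5 + 4.94x6 ≥ 7.52   (energy)
  1x1 + 1x2 + 16x3 + 1x5 + 2x6 ≤ 11   (sulfur mass)
  100x1 + 3x2 + 6x3 + 159x4 + 1x5 + 1x6 ≤ 101   (aromatics volume)
  96.5x1 + 67.9x2 + 72.9x3 + 124.6x4 + 85.8x5 + 98.7x6 ≥ 341.1   (octane-barrels)
  x1, x2, x3, x4, x5, x6 ≥ 0.
The optimal basis is {light naphtha, toluene, isomerate}; reformate, raffinate, alkylate drop out. There the sulfur mass, aromatics volume, octane-barrels constraints are tight.
Optimal quantities: light naphtha = 0.52105 barrels, toluene = 0.59881 barrels, isomerate = 2.6632 barrels.
Total cost: 85.89·0.52105 + 149.98·0.59881 + 108.84·2.6632 = 424.4252.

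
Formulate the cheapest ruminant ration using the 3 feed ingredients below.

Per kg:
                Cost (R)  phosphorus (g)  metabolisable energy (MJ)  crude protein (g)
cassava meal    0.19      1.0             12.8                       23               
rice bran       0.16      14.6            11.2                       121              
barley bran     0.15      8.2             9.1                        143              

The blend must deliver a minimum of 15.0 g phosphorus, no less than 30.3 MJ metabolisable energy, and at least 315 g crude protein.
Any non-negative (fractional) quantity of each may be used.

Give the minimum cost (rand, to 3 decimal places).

R0.433

Treat it as an LP. Let x1 = kg of cassava meal, x2 = kg of rice bran, x3 = kg of barley bran.
min 0.19x1 + 0.16x2 + 0.15x3 s.t.:
  1x1 + 14.6x2 + 8.2x3 ≥ 15   (phosphorus)
  12.8x1 + 11.2x2 + 9.1x3 ≥ 30.3   (metabolisable energy)
  23x1 + 121x2 + 143x3 ≥ 315   (crude protein)
  x1, x2, x3 ≥ 0.
At the optimum only rice bran is positive (cassava meal, barley bran = 0). There the metabolisable energy constraint is tight.
Solving gives x2 = 2.705.
Total cost: 0.16·2.705 = 0.43280.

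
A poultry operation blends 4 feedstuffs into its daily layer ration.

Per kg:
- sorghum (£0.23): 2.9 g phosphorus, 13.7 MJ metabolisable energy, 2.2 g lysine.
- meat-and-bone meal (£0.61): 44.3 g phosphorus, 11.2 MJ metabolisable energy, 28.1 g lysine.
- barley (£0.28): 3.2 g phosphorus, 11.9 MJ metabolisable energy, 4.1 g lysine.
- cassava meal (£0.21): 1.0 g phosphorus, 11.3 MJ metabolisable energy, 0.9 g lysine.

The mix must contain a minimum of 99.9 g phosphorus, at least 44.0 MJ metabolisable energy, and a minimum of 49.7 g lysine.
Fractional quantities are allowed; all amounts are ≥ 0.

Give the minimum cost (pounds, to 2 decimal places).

Treat it as an LP. Let x1 = kg of sorghum, x2 = kg of meat-and-bone meal, x3 = kg of barley, x4 = kg of cassava meal.
Minimize 0.23x1 + 0.61x2 + 0.28x3 + 0.21x4 with:
  2.9x1 + 44.3x2 + 3.2x3 + 1x4 ≥ 99.9   (phosphorus)
  13.7x1 + 11.2x2 + 11.9x3 + 11.3x4 ≥ 44   (metabolisable energy)
  2.2x1 + 28.1x2 + 4.1x3 + 0.9x4 ≥ 49.7   (lysine)
  x1, x2, x3, x4 ≥ 0.
The minimum-cost mix takes nothing from barley, cassava meal — only sorghum, meat-and-bone meal. There the phosphorus and metabolisable energy constraints are tight.
That vertex is x1 = 1.445, x2 = 2.16.
Total cost: 0.23·1.445 + 0.61·2.16 = 1.6500.

£1.65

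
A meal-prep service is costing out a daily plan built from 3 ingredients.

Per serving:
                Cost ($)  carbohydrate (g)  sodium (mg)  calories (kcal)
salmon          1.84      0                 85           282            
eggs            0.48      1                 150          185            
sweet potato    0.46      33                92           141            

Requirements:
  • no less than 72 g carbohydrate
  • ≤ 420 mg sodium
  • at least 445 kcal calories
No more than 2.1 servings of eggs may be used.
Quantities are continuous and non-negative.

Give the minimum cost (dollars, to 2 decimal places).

This is a linear program. Let x1 = servings of salmon, x2 = servings of eggs, x3 = servings of sweet potato.
min 1.84x1 + 0.48x2 + 0.46x3 s.t.:
  1x2 + 33x3 ≥ 72   (carbohydrate)
  85x1 + 150x2 + 92x3 ≤ 420   (sodium)
  282x1 + 185x2 + 141x3 ≥ 445   (calories)
  x2 ≤ 2.1
  x1, x2, x3 ≥ 0.
The minimum-cost mix takes nothing from salmon — only eggs, sweet potato. The carbohydrate and calories requirements are met with equality.
Optimal quantities: eggs = 0.7601 servings, sweet potato = 2.159 servings.
Hence cost = 0.48·0.7601 + 0.46·2.159 = $1.3580.

$1.36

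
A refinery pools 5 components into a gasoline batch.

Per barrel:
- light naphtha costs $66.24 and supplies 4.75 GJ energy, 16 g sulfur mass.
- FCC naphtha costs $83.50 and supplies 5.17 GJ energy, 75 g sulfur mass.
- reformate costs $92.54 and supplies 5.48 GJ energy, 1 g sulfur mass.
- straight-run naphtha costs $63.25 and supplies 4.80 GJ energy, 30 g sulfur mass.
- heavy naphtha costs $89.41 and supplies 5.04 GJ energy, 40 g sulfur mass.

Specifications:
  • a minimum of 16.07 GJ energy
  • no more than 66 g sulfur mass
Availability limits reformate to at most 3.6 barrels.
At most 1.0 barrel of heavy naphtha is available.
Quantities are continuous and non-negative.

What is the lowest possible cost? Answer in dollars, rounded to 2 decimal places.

$220.94

Treat it as an LP. Let x1 = barrels of light naphtha, x2 = barrels of FCC naphtha, x3 = barrels of reformate, x4 = barrels of straight-run naphtha, x5 = barrels of heavy naphtha.
min 66.24x1 + 83.5x2 + 92.54x3 + 63.25x4 + 89.41x5 with:
  4.75x1 + 5.17x2 + 5.48x3 + 4.8x4 + 5.04x5 ≥ 16.07   (energy)
  16x1 + 75x2 + 1x3 + 30x4 + 40x5 ≤ 66   (sulfur mass)
  x3 ≤ 3.6
  x5 ≤ 1
  x1, x2, x3, x4, x5 ≥ 0.
The minimum-cost mix takes nothing from FCC naphtha, reformate, heavy naphtha — only light naphtha, straight-run naphtha. The energy and sulfur mass requirements are met with equality.
Optimal quantities: light naphtha = 2.516 barrels, straight-run naphtha = 0.85814 barrels.
Objective = 66.24·2.516 + 63.25·0.85814 = 220.9372.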